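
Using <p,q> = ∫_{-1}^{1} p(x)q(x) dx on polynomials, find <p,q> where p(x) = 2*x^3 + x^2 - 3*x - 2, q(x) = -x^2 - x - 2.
<p,q> = 44/5

Expand the product: p(x)·q(x) = -2*x^5 - 3*x^4 - 2*x^3 + 3*x^2 + 8*x + 4.
∫_{-1}^{1} of each monomial x^k gives [2/(k+1) if k even, 0 if k odd]. Integrating term-by-term (or equivalently evaluating the antiderivative F(x) = -x^6/3 - 3*x^5/5 - x^4/2 + x^3 + 4*x^2 + 4*x at the endpoints):
  F(1) − F(−1) = 227/30 − (-37/30) = 44/5.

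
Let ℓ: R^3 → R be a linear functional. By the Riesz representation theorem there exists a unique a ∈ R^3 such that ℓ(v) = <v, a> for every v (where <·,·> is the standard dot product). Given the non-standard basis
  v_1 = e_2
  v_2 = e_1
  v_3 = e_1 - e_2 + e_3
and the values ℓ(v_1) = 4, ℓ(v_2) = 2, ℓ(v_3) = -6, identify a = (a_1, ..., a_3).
a = (2, 4, -4)

Write a = (a_1, ..., a_3) in the standard basis. For each basis vector v_i, ℓ(v_i) = <v_i, a> is a linear equation in the a_j's. Collect the n equations into a matrix system V a = ℓ, where row i of V is v_i (expressed in the standard basis). Since V is invertible (lower-triangular with 1s on the diagonal, up to permutation), solve by back-substitution:
  V =
[[0, 1, 0],
 [1, 0, 0],
 [1, -1, 1]]
  V a = (4, 2, -6)
Solving gives a = (2, 4, -4).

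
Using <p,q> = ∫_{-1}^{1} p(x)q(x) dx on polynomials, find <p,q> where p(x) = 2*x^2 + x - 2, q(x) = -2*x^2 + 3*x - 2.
<p,q> = 42/5

Expand the product: p(x)·q(x) = -4*x^4 + 4*x^3 + 3*x^2 - 8*x + 4.
∫_{-1}^{1} of each monomial x^k gives [2/(k+1) if k even, 0 if k odd]. Integrating term-by-term (or equivalently evaluating the antiderivative F(x) = -4*x^5/5 + x^4 + x^3 - 4*x^2 + 4*x at the endpoints):
  F(1) − F(−1) = 6/5 − (-36/5) = 42/5.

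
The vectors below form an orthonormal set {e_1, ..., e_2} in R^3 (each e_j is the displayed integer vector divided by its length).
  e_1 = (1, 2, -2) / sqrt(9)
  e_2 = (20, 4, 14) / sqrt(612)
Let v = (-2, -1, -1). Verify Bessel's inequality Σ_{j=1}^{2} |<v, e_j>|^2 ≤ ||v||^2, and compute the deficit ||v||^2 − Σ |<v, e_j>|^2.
Σ |<v, e_j>|^2 = 101/17; ||v||^2 = 6; deficit = 1/17

Write each e_j = u_j / sqrt(<u_j, u_j>) where u_j is the displayed integer vector. Then <v, e_j> = <v, u_j> / sqrt(<u_j, u_j>), so |<v, e_j>|^2 = <v, u_j>^2 / <u_j, u_j>.
Coefficients: <v, e_1> = -2/sqrt(9), <v, e_2> = -58/sqrt(612).
Square and sum: Σ |<v, e_j>|^2 = 101/17.
Compute ||v||^2 = v·v = 6.
Deficit = 6 − 101/17 = 1/17 ≥ 0, confirming Bessel's inequality. (The deficit equals ||v − Σ <v,e_j> e_j||^2, the squared distance from v to span{e_j}.)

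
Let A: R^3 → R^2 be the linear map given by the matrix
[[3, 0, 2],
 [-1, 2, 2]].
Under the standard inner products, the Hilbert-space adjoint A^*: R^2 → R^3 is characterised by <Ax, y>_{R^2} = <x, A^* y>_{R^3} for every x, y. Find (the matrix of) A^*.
A^* = A^T =
[[3, -1],
 [0, 2],
 [2, 2]]

For real matrices with standard dot products, the defining identity <Ax, y> = <x, A^* y> gives (Ax)^T y = x^T (A^*) y, i.e. x^T A^T y = x^T (A^*) y. Since this holds for all x, y, we must have A^* = A^T. Therefore
A^* =
[[3, -1],
 [0, 2],
 [2, 2]].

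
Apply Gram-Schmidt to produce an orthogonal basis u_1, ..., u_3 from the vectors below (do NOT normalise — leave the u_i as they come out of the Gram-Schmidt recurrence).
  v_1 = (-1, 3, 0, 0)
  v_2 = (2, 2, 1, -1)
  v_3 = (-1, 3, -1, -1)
Orthogonal basis:
  u_1 = (-1, 3, 0, 0)
  u_2 = (12/5, 4/5, 1, -1)
  u_3 = (0, 0, -1, -1)

Apply the Gram-Schmidt recurrence
  u_1 = v_1
  u_i = v_i − Σ_{j<i} ((v_i · u_j) / (u_j · u_j)) · u_j.

Step by step this gives:
  u_1 = (-1, 3, 0, 0)
  u_2 = (12/5, 4/5, 1, -1)
  u_3 = (0, 0, -1, -1)

Orthogonality check:
  u_2 · u_1 = 0 (should be 0)
  u_3 · u_1 = 0 (should be 0)
  u_3 · u_2 = 0 (should be 0)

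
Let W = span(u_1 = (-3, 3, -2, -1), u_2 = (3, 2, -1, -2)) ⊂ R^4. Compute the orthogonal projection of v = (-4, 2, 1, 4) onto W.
proj_W(v) = (-1908/413, -107/413, -9/59, 573/413)

Set up U = [u_1 | ... | u_2] ∈ R^(4×2). The projector onto W = col(U) is P = U (U^T U)^(-1) U^T.
Compute U^T U =
  [23, 1]
  [1, 18],
and U^T v = (12, -17).
Solve U^T U · c = U^T v for the coefficients: c = (233/413, -403/413). The projection is proj_W(v) = U c.
Check: (v - proj_W(v)) · u_1 = 0  (should be 0).
Check: (v - proj_W(v)) · u_2 = 0  (should be 0).
Result: proj_W(v) = (-1908/413, -107/413, -9/59, 573/413).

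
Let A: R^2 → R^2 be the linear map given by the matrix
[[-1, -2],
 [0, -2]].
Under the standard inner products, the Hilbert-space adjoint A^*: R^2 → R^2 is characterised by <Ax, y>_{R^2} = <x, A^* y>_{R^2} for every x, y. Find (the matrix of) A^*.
A^* = A^T =
[[-1, 0],
 [-2, -2]]

For real matrices with standard dot products, the defining identity <Ax, y> = <x, A^* y> gives (Ax)^T y = x^T (A^*) y, i.e. x^T A^T y = x^T (A^*) y. Since this holds for all x, y, we must have A^* = A^T. Therefore
A^* =
[[-1, 0],
 [-2, -2]].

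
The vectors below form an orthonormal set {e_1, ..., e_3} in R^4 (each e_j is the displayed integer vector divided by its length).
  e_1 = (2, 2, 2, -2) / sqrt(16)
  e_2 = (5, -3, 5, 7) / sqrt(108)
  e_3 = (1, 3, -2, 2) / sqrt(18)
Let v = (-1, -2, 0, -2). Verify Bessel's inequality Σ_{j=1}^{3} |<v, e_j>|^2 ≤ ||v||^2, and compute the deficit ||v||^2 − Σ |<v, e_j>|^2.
Σ |<v, e_j>|^2 = 461/54; ||v||^2 = 9; deficit = 25/54

Write each e_j = u_j / sqrt(<u_j, u_j>) where u_j is the displayed integer vector. Then <v, e_j> = <v, u_j> / sqrt(<u_j, u_j>), so |<v, e_j>|^2 = <v, u_j>^2 / <u_j, u_j>.
Coefficients: <v, e_1> = -2/sqrt(16), <v, e_2> = -13/sqrt(108), <v, e_3> = -11/sqrt(18).
Square and sum: Σ |<v, e_j>|^2 = 461/54.
Compute ||v||^2 = v·v = 9.
Deficit = 9 − 461/54 = 25/54 ≥ 0, confirming Bessel's inequality. (The deficit equals ||v − Σ <v,e_j> e_j||^2, the squared distance from v to span{e_j}.)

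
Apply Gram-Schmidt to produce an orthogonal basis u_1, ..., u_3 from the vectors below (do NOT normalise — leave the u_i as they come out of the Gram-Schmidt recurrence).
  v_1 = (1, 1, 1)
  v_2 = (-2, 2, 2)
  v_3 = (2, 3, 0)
Orthogonal basis:
  u_1 = (1, 1, 1)
  u_2 = (-8/3, 4/3, 4/3)
  u_3 = (0, 3/2, -3/2)

Apply the Gram-Schmidt recurrence
  u_1 = v_1
  u_i = v_i − Σ_{j<i} ((v_i · u_j) / (u_j · u_j)) · u_j.

Step by step this gives:
  u_1 = (1, 1, 1)
  u_2 = (-8/3, 4/3, 4/3)
  u_3 = (0, 3/2, -3/2)

Orthogonality check:
  u_2 · u_1 = 0 (should be 0)
  u_3 · u_1 = 0 (should be 0)
  u_3 · u_2 = 0 (should be 0)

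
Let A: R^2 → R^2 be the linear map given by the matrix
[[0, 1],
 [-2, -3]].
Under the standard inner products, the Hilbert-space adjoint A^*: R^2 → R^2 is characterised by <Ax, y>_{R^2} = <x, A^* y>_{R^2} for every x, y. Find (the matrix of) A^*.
A^* = A^T =
[[0, -2],
 [1, -3]]

For real matrices with standard dot products, the defining identity <Ax, y> = <x, A^* y> gives (Ax)^T y = x^T (A^*) y, i.e. x^T A^T y = x^T (A^*) y. Since this holds for all x, y, we must have A^* = A^T. Therefore
A^* =
[[0, -2],
 [1, -3]].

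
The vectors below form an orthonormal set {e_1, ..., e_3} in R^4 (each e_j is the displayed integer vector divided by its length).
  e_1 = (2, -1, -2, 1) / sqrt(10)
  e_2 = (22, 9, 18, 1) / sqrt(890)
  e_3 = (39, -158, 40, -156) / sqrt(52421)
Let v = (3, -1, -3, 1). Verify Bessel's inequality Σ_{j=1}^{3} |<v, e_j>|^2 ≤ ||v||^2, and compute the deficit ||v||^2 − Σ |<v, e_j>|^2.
Σ |<v, e_j>|^2 = 11555/589; ||v||^2 = 20; deficit = 225/589

Write each e_j = u_j / sqrt(<u_j, u_j>) where u_j is the displayed integer vector. Then <v, e_j> = <v, u_j> / sqrt(<u_j, u_j>), so |<v, e_j>|^2 = <v, u_j>^2 / <u_j, u_j>.
Coefficients: <v, e_1> = 14/sqrt(10), <v, e_2> = 4/sqrt(890), <v, e_3> = -1/sqrt(52421).
Square and sum: Σ |<v, e_j>|^2 = 11555/589.
Compute ||v||^2 = v·v = 20.
Deficit = 20 − 11555/589 = 225/589 ≥ 0, confirming Bessel's inequality. (The deficit equals ||v − Σ <v,e_j> e_j||^2, the squared distance from v to span{e_j}.)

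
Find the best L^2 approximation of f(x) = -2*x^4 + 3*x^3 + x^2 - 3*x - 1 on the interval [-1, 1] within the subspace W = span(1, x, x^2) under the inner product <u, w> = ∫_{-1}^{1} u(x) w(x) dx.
g(x) = -5*x^2/7 - 6*x/5 - 29/35

The best approximation g ∈ W is the orthogonal projection of f onto W. Writing g = a_0 + a_1 x + a_2 x^2, the coefficients solve the normal equations G · a = b where
  G_{ij} = <φ_i, φ_j> and b_i = <f, φ_i>, with φ_0 = 1, φ_1 = x, φ_2 = x^2.
G =
  [2, 0, 2/3]
  [0, 2/3, 0]
  [2/3, 0, 2/5],
b = (-32/15, -4/5, -88/105).
Solving gives a_0 = -29/35, a_1 = -6/5, a_2 = -5/7, so
  g(x) = -5*x^2/7 - 6*x/5 - 29/35.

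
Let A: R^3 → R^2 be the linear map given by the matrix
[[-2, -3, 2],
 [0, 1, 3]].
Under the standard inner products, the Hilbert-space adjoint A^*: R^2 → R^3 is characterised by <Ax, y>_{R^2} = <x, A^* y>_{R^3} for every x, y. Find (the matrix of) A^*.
A^* = A^T =
[[-2, 0],
 [-3, 1],
 [2, 3]]

For real matrices with standard dot products, the defining identity <Ax, y> = <x, A^* y> gives (Ax)^T y = x^T (A^*) y, i.e. x^T A^T y = x^T (A^*) y. Since this holds for all x, y, we must have A^* = A^T. Therefore
A^* =
[[-2, 0],
 [-3, 1],
 [2, 3]].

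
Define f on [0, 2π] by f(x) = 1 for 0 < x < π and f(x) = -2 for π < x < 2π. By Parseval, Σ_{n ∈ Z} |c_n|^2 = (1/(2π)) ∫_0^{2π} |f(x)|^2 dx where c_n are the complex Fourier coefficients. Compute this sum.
Σ |c_n|^2 = 5/2

Parseval equates the L^2 energy of f (normalised by 1/(2π)) with the ℓ^2 sum of its Fourier coefficients: (1/(2π)) ∫_0^{2π} |f|^2 = Σ |c_n|^2.
Compute the left side: (1/(2π)) [∫_0^π 1^2 dx + ∫_π^{2π} (-2)^2 dx] = (1/(2π)) · (1π + 4π) = (1 + 4)/2 = 5/2.
So Σ_{n ∈ Z} |c_n|^2 = 5/2.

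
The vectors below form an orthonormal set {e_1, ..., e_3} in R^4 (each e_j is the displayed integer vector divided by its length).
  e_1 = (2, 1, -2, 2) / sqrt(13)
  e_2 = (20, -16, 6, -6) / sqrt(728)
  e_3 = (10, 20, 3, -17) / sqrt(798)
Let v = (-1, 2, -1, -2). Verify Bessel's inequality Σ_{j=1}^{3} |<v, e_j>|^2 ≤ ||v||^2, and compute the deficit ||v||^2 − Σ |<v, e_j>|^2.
Σ |<v, e_j>|^2 = 449/57; ||v||^2 = 10; deficit = 121/57

Write each e_j = u_j / sqrt(<u_j, u_j>) where u_j is the displayed integer vector. Then <v, e_j> = <v, u_j> / sqrt(<u_j, u_j>), so |<v, e_j>|^2 = <v, u_j>^2 / <u_j, u_j>.
Coefficients: <v, e_1> = -2/sqrt(13), <v, e_2> = -46/sqrt(728), <v, e_3> = 61/sqrt(798).
Square and sum: Σ |<v, e_j>|^2 = 449/57.
Compute ||v||^2 = v·v = 10.
Deficit = 10 − 449/57 = 121/57 ≥ 0, confirming Bessel's inequality. (The deficit equals ||v − Σ <v,e_j> e_j||^2, the squared distance from v to span{e_j}.)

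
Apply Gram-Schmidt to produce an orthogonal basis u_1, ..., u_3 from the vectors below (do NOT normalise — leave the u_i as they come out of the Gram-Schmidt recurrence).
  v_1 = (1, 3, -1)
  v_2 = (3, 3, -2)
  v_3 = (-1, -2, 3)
Orthogonal basis:
  u_1 = (1, 3, -1)
  u_2 = (19/11, -9/11, -8/11)
  u_3 = (39/46, 13/46, 39/23)

Apply the Gram-Schmidt recurrence
  u_1 = v_1
  u_i = v_i − Σ_{j<i} ((v_i · u_j) / (u_j · u_j)) · u_j.

Step by step this gives:
  u_1 = (1, 3, -1)
  u_2 = (19/11, -9/11, -8/11)
  u_3 = (39/46, 13/46, 39/23)

Orthogonality check:
  u_2 · u_1 = 0 (should be 0)
  u_3 · u_1 = 0 (should be 0)
  u_3 · u_2 = 0 (should be 0)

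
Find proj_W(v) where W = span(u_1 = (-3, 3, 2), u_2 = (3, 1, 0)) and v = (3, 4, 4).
proj_W(v) = (123/46, 229/46, 47/23)

Set up U = [u_1 | ... | u_2] ∈ R^(3×2). The projector onto W = col(U) is P = U (U^T U)^(-1) U^T.
Compute U^T U =
  [22, -6]
  [-6, 10],
and U^T v = (11, 13).
Solve U^T U · c = U^T v for the coefficients: c = (47/46, 44/23). The projection is proj_W(v) = U c.
Check: (v - proj_W(v)) · u_1 = 0  (should be 0).
Check: (v - proj_W(v)) · u_2 = 0  (should be 0).
Result: proj_W(v) = (123/46, 229/46, 47/23).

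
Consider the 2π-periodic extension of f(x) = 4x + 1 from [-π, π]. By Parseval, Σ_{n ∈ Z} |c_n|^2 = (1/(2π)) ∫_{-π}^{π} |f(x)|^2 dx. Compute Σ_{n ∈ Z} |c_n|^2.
Σ |c_n|^2 = 16π^2/3 + 1

Expand and integrate term by term over [-π, π]:
  ∫ (4x)^2 dx = 16·(2π^3/3); ∫ 2·4·(1)·x dx = 0 (odd integrand); ∫ 1^2 dx = 1·2π.
So (1/(2π)) ∫_{-π}^{π} (4x + 1)^2 dx = 16π^2/3 + 1 = 16π^2/3 + 1.
Parseval ⇒ Σ |c_n|^2 = 16π^2/3 + 1.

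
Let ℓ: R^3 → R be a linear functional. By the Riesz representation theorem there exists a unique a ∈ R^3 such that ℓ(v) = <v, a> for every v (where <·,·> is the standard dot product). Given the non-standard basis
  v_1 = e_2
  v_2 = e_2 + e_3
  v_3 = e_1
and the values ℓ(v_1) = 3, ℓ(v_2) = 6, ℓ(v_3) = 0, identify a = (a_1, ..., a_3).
a = (0, 3, 3)

Write a = (a_1, ..., a_3) in the standard basis. For each basis vector v_i, ℓ(v_i) = <v_i, a> is a linear equation in the a_j's. Collect the n equations into a matrix system V a = ℓ, where row i of V is v_i (expressed in the standard basis). Since V is invertible (lower-triangular with 1s on the diagonal, up to permutation), solve by back-substitution:
  V =
[[0, 1, 0],
 [0, 1, 1],
 [1, 0, 0]]
  V a = (3, 6, 0)
Solving gives a = (0, 3, 3).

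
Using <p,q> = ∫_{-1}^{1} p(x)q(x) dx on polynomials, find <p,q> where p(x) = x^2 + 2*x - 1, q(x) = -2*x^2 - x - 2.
<p,q> = 28/15

Expand the product: p(x)·q(x) = -2*x^4 - 5*x^3 - 2*x^2 - 3*x + 2.
∫_{-1}^{1} of each monomial x^k gives [2/(k+1) if k even, 0 if k odd]. Integrating term-by-term (or equivalently evaluating the antiderivative F(x) = -2*x^5/5 - 5*x^4/4 - 2*x^3/3 - 3*x^2/2 + 2*x at the endpoints):
  F(1) − F(−1) = -109/60 − (-221/60) = 28/15.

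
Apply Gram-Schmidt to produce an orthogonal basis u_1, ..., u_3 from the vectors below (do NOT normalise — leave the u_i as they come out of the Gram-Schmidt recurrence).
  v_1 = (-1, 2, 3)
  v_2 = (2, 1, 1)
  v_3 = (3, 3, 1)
Orthogonal basis:
  u_1 = (-1, 2, 3)
  u_2 = (31/14, 4/7, 5/14)
  u_3 = (-13/75, 91/75, -13/15)

Apply the Gram-Schmidt recurrence
  u_1 = v_1
  u_i = v_i − Σ_{j<i} ((v_i · u_j) / (u_j · u_j)) · u_j.

Step by step this gives:
  u_1 = (-1, 2, 3)
  u_2 = (31/14, 4/7, 5/14)
  u_3 = (-13/75, 91/75, -13/15)

Orthogonality check:
  u_2 · u_1 = 0 (should be 0)
  u_3 · u_1 = 0 (should be 0)
  u_3 · u_2 = 0 (should be 0)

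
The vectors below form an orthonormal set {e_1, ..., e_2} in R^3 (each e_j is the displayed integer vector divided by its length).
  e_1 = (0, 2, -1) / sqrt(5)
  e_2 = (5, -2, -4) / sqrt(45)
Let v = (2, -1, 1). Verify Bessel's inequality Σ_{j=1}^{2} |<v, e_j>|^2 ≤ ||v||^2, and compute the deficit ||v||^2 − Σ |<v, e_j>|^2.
Σ |<v, e_j>|^2 = 29/9; ||v||^2 = 6; deficit = 25/9

Write each e_j = u_j / sqrt(<u_j, u_j>) where u_j is the displayed integer vector. Then <v, e_j> = <v, u_j> / sqrt(<u_j, u_j>), so |<v, e_j>|^2 = <v, u_j>^2 / <u_j, u_j>.
Coefficients: <v, e_1> = -3/sqrt(5), <v, e_2> = 8/sqrt(45).
Square and sum: Σ |<v, e_j>|^2 = 29/9.
Compute ||v||^2 = v·v = 6.
Deficit = 6 − 29/9 = 25/9 ≥ 0, confirming Bessel's inequality. (The deficit equals ||v − Σ <v,e_j> e_j||^2, the squared distance from v to span{e_j}.)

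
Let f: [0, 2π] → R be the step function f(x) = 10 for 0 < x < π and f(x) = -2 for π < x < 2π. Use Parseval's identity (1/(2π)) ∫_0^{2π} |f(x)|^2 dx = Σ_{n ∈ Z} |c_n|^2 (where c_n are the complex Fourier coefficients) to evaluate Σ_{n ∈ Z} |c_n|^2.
Σ |c_n|^2 = 52

Parseval equates the L^2 energy of f (normalised by 1/(2π)) with the ℓ^2 sum of its Fourier coefficients: (1/(2π)) ∫_0^{2π} |f|^2 = Σ |c_n|^2.
Compute the left side: (1/(2π)) [∫_0^π 10^2 dx + ∫_π^{2π} (-2)^2 dx] = (1/(2π)) · (100π + 4π) = (100 + 4)/2 = 52.
So Σ_{n ∈ Z} |c_n|^2 = 52.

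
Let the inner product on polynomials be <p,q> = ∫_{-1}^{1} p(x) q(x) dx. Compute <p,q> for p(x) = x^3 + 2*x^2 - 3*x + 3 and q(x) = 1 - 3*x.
<p,q> = 182/15

Expand the product: p(x)·q(x) = -3*x^4 - 5*x^3 + 11*x^2 - 12*x + 3.
∫_{-1}^{1} of each monomial x^k gives [2/(k+1) if k even, 0 if k odd]. Integrating term-by-term (or equivalently evaluating the antiderivative F(x) = -3*x^5/5 - 5*x^4/4 + 11*x^3/3 - 6*x^2 + 3*x at the endpoints):
  F(1) − F(−1) = -71/60 − (-799/60) = 182/15.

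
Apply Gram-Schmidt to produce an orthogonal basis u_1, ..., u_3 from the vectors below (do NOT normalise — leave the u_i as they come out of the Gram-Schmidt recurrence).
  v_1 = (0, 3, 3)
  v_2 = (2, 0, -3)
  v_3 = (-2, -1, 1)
Orthogonal basis:
  u_1 = (0, 3, 3)
  u_2 = (2, 3/2, -3/2)
  u_3 = (-6/17, 4/17, -4/17)

Apply the Gram-Schmidt recurrence
  u_1 = v_1
  u_i = v_i − Σ_{j<i} ((v_i · u_j) / (u_j · u_j)) · u_j.

Step by step this gives:
  u_1 = (0, 3, 3)
  u_2 = (2, 3/2, -3/2)
  u_3 = (-6/17, 4/17, -4/17)

Orthogonality check:
  u_2 · u_1 = 0 (should be 0)
  u_3 · u_1 = 0 (should be 0)
  u_3 · u_2 = 0 (should be 0)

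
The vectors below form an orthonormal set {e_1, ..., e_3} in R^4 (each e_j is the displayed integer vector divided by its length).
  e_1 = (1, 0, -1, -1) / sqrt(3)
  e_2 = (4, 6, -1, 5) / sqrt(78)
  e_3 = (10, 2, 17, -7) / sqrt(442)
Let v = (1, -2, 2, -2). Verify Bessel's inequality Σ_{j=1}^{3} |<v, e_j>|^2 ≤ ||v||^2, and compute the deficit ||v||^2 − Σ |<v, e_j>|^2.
Σ |<v, e_j>|^2 = 205/17; ||v||^2 = 13; deficit = 16/17

Write each e_j = u_j / sqrt(<u_j, u_j>) where u_j is the displayed integer vector. Then <v, e_j> = <v, u_j> / sqrt(<u_j, u_j>), so |<v, e_j>|^2 = <v, u_j>^2 / <u_j, u_j>.
Coefficients: <v, e_1> = 1/sqrt(3), <v, e_2> = -20/sqrt(78), <v, e_3> = 54/sqrt(442).
Square and sum: Σ |<v, e_j>|^2 = 205/17.
Compute ||v||^2 = v·v = 13.
Deficit = 13 − 205/17 = 16/17 ≥ 0, confirming Bessel's inequality. (The deficit equals ||v − Σ <v,e_j> e_j||^2, the squared distance from v to span{e_j}.)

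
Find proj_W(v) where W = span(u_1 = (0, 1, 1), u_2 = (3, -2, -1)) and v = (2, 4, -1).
proj_W(v) = (21/19, 25/19, 32/19)

Set up U = [u_1 | ... | u_2] ∈ R^(3×2). The projector onto W = col(U) is P = U (U^T U)^(-1) U^T.
Compute U^T U =
  [2, -3]
  [-3, 14],
and U^T v = (3, -1).
Solve U^T U · c = U^T v for the coefficients: c = (39/19, 7/19). The projection is proj_W(v) = U c.
Check: (v - proj_W(v)) · u_1 = 0  (should be 0).
Check: (v - proj_W(v)) · u_2 = 0  (should be 0).
Result: proj_W(v) = (21/19, 25/19, 32/19).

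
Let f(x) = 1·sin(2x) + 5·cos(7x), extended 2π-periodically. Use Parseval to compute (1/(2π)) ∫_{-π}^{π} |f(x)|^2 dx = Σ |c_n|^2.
Σ |c_n|^2 = 13

Expand |f|^2 and use orthogonality of {sin(nx), cos(mx)} on [-π, π]:
  ∫_{-π}^{π} sin(nx)^2 dx = π, ∫ cos(mx)^2 dx = π, and cross terms integrate to 0.
So ∫_{-π}^{π} f(x)^2 dx = 1^2 · π + 5^2 · π = (1 + 25)π.
Divide by 2π: (1 + 25)/2 = 13.
By Parseval, this equals Σ |c_n|^2.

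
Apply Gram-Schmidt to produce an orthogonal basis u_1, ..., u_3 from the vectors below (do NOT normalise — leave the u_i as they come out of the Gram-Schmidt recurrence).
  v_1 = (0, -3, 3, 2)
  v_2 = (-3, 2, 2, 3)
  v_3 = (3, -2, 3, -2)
Orthogonal basis:
  u_1 = (0, -3, 3, 2)
  u_2 = (-3, 31/11, 13/11, 27/11)
  u_3 = (69/67, 181/134, 305/134, -93/67)

Apply the Gram-Schmidt recurrence
  u_1 = v_1
  u_i = v_i − Σ_{j<i} ((v_i · u_j) / (u_j · u_j)) · u_j.

Step by step this gives:
  u_1 = (0, -3, 3, 2)
  u_2 = (-3, 31/11, 13/11, 27/11)
  u_3 = (69/67, 181/134, 305/134, -93/67)

Orthogonality check:
  u_2 · u_1 = 0 (should be 0)
  u_3 · u_1 = 0 (should be 0)
  u_3 · u_2 = 0 (should be 0)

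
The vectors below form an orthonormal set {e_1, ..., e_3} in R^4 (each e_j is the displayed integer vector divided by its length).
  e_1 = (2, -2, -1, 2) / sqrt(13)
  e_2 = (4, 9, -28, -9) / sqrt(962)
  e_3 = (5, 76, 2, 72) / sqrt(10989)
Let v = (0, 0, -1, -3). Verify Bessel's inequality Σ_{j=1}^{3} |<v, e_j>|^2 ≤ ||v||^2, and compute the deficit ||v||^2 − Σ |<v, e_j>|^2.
Σ |<v, e_j>|^2 = 5579/594; ||v||^2 = 10; deficit = 361/594

Write each e_j = u_j / sqrt(<u_j, u_j>) where u_j is the displayed integer vector. Then <v, e_j> = <v, u_j> / sqrt(<u_j, u_j>), so |<v, e_j>|^2 = <v, u_j>^2 / <u_j, u_j>.
Coefficients: <v, e_1> = -5/sqrt(13), <v, e_2> = 55/sqrt(962), <v, e_3> = -218/sqrt(10989).
Square and sum: Σ |<v, e_j>|^2 = 5579/594.
Compute ||v||^2 = v·v = 10.
Deficit = 10 − 5579/594 = 361/594 ≥ 0, confirming Bessel's inequality. (The deficit equals ||v − Σ <v,e_j> e_j||^2, the squared distance from v to span{e_j}.)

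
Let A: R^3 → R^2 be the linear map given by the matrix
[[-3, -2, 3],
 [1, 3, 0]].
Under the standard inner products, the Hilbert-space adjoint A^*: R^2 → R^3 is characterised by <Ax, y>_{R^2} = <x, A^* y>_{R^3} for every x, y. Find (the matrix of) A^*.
A^* = A^T =
[[-3, 1],
 [-2, 3],
 [3, 0]]

For real matrices with standard dot products, the defining identity <Ax, y> = <x, A^* y> gives (Ax)^T y = x^T (A^*) y, i.e. x^T A^T y = x^T (A^*) y. Since this holds for all x, y, we must have A^* = A^T. Therefore
A^* =
[[-3, 1],
 [-2, 3],
 [3, 0]].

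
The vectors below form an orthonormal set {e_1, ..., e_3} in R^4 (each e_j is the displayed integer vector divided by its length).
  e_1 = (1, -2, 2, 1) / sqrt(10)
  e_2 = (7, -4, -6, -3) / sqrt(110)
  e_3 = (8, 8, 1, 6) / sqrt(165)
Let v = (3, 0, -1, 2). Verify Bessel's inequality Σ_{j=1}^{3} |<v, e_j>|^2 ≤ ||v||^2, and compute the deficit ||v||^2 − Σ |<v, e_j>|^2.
Σ |<v, e_j>|^2 = 37/3; ||v||^2 = 14; deficit = 5/3

Write each e_j = u_j / sqrt(<u_j, u_j>) where u_j is the displayed integer vector. Then <v, e_j> = <v, u_j> / sqrt(<u_j, u_j>), so |<v, e_j>|^2 = <v, u_j>^2 / <u_j, u_j>.
Coefficients: <v, e_1> = 3/sqrt(10), <v, e_2> = 21/sqrt(110), <v, e_3> = 35/sqrt(165).
Square and sum: Σ |<v, e_j>|^2 = 37/3.
Compute ||v||^2 = v·v = 14.
Deficit = 14 − 37/3 = 5/3 ≥ 0, confirming Bessel's inequality. (The deficit equals ||v − Σ <v,e_j> e_j||^2, the squared distance from v to span{e_j}.)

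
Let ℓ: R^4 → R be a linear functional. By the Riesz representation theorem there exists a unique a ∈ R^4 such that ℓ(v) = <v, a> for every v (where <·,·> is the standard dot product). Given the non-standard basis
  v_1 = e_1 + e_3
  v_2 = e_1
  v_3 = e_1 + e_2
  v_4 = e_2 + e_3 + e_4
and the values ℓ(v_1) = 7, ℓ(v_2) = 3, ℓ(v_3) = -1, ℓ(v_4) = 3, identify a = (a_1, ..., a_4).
a = (3, -4, 4, 3)

Write a = (a_1, ..., a_4) in the standard basis. For each basis vector v_i, ℓ(v_i) = <v_i, a> is a linear equation in the a_j's. Collect the n equations into a matrix system V a = ℓ, where row i of V is v_i (expressed in the standard basis). Since V is invertible (lower-triangular with 1s on the diagonal, up to permutation), solve by back-substitution:
  V =
[[1, 0, 1, 0],
 [1, 0, 0, 0],
 [1, 1, 0, 0],
 [0, 1, 1, 1]]
  V a = (7, 3, -1, 3)
Solving gives a = (3, -4, 4, 3).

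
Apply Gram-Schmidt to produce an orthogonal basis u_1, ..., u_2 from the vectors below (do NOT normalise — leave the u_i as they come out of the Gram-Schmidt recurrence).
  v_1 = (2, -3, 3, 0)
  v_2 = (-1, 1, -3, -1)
Orthogonal basis:
  u_1 = (2, -3, 3, 0)
  u_2 = (3/11, -10/11, -12/11, -1)

Apply the Gram-Schmidt recurrence
  u_1 = v_1
  u_i = v_i − Σ_{j<i} ((v_i · u_j) / (u_j · u_j)) · u_j.

Step by step this gives:
  u_1 = (2, -3, 3, 0)
  u_2 = (3/11, -10/11, -12/11, -1)

Orthogonality check:
  u_2 · u_1 = 0 (should be 0)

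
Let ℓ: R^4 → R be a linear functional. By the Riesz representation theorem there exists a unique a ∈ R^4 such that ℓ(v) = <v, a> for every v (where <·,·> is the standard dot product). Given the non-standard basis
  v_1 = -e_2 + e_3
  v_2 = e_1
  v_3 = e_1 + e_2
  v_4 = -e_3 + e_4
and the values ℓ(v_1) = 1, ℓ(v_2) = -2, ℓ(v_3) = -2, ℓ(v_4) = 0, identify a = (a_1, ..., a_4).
a = (-2, 0, 1, 1)

Write a = (a_1, ..., a_4) in the standard basis. For each basis vector v_i, ℓ(v_i) = <v_i, a> is a linear equation in the a_j's. Collect the n equations into a matrix system V a = ℓ, where row i of V is v_i (expressed in the standard basis). Since V is invertible (lower-triangular with 1s on the diagonal, up to permutation), solve by back-substitution:
  V =
[[0, -1, 1, 0],
 [1, 0, 0, 0],
 [1, 1, 0, 0],
 [0, 0, -1, 1]]
  V a = (1, -2, -2, 0)
Solving gives a = (-2, 0, 1, 1).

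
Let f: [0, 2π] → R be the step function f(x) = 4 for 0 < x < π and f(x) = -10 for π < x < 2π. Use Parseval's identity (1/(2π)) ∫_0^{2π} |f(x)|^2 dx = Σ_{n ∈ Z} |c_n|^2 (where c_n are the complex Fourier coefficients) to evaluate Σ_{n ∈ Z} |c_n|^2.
Σ |c_n|^2 = 58

Parseval equates the L^2 energy of f (normalised by 1/(2π)) with the ℓ^2 sum of its Fourier coefficients: (1/(2π)) ∫_0^{2π} |f|^2 = Σ |c_n|^2.
Compute the left side: (1/(2π)) [∫_0^π 4^2 dx + ∫_π^{2π} (-10)^2 dx] = (1/(2π)) · (16π + 100π) = (16 + 100)/2 = 58.
So Σ_{n ∈ Z} |c_n|^2 = 58.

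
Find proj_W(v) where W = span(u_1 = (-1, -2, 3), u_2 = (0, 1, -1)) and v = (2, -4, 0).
proj_W(v) = (8/3, -10/3, 2/3)

Set up U = [u_1 | ... | u_2] ∈ R^(3×2). The projector onto W = col(U) is P = U (U^T U)^(-1) U^T.
Compute U^T U =
  [14, -5]
  [-5, 2],
and U^T v = (6, -4).
Solve U^T U · c = U^T v for the coefficients: c = (-8/3, -26/3). The projection is proj_W(v) = U c.
Check: (v - proj_W(v)) · u_1 = 0  (should be 0).
Check: (v - proj_W(v)) · u_2 = 0  (should be 0).
Result: proj_W(v) = (8/3, -10/3, 2/3).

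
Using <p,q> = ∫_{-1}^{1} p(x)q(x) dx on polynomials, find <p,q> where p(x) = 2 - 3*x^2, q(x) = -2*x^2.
<p,q> = -4/15

Expand the product: p(x)·q(x) = 6*x^4 - 4*x^2.
∫_{-1}^{1} of each monomial x^k gives [2/(k+1) if k even, 0 if k odd]. Integrating term-by-term (or equivalently evaluating the antiderivative F(x) = 6*x^5/5 - 4*x^3/3 at the endpoints):
  F(1) − F(−1) = -2/15 − (2/15) = -4/15.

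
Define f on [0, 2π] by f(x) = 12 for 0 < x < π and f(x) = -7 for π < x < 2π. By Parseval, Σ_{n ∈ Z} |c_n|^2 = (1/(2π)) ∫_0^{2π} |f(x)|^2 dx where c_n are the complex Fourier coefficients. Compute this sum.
Σ |c_n|^2 = 193/2

Parseval equates the L^2 energy of f (normalised by 1/(2π)) with the ℓ^2 sum of its Fourier coefficients: (1/(2π)) ∫_0^{2π} |f|^2 = Σ |c_n|^2.
Compute the left side: (1/(2π)) [∫_0^π 12^2 dx + ∫_π^{2π} (-7)^2 dx] = (1/(2π)) · (144π + 49π) = (144 + 49)/2 = 193/2.
So Σ_{n ∈ Z} |c_n|^2 = 193/2.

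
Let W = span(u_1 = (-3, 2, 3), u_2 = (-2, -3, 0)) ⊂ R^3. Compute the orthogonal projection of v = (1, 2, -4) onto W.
proj_W(v) = (71/26, 11/13, -3/2)

Set up U = [u_1 | ... | u_2] ∈ R^(3×2). The projector onto W = col(U) is P = U (U^T U)^(-1) U^T.
Compute U^T U =
  [22, 0]
  [0, 13],
and U^T v = (-11, -8).
Solve U^T U · c = U^T v for the coefficients: c = (-1/2, -8/13). The projection is proj_W(v) = U c.
Check: (v - proj_W(v)) · u_1 = 0  (should be 0).
Check: (v - proj_W(v)) · u_2 = 0  (should be 0).
Result: proj_W(v) = (71/26, 11/13, -3/2).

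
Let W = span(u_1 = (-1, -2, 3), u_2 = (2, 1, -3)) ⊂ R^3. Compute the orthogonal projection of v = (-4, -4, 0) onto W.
proj_W(v) = (-4/3, -4/3, 8/3)

Set up U = [u_1 | ... | u_2] ∈ R^(3×2). The projector onto W = col(U) is P = U (U^T U)^(-1) U^T.
Compute U^T U =
  [14, -13]
  [-13, 14],
and U^T v = (12, -12).
Solve U^T U · c = U^T v for the coefficients: c = (4/9, -4/9). The projection is proj_W(v) = U c.
Check: (v - proj_W(v)) · u_1 = 0  (should be 0).
Check: (v - proj_W(v)) · u_2 = 0  (should be 0).
Result: proj_W(v) = (-4/3, -4/3, 8/3).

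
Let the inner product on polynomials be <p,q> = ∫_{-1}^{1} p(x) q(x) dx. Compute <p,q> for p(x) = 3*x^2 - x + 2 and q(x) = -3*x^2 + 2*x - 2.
<p,q> = -314/15

Expand the product: p(x)·q(x) = -9*x^4 + 9*x^3 - 14*x^2 + 6*x - 4.
∫_{-1}^{1} of each monomial x^k gives [2/(k+1) if k even, 0 if k odd]. Integrating term-by-term (or equivalently evaluating the antiderivative F(x) = -9*x^5/5 + 9*x^4/4 - 14*x^3/3 + 3*x^2 - 4*x at the endpoints):
  F(1) − F(−1) = -313/60 − (943/60) = -314/15.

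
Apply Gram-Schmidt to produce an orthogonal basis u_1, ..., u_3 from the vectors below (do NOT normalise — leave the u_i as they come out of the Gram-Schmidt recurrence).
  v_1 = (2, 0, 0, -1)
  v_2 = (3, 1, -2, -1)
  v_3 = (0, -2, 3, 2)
Orthogonal basis:
  u_1 = (2, 0, 0, -1)
  u_2 = (1/5, 1, -2, 2/5)
  u_3 = (14/13, -8/13, 3/13, 28/13)

Apply the Gram-Schmidt recurrence
  u_1 = v_1
  u_i = v_i − Σ_{j<i} ((v_i · u_j) / (u_j · u_j)) · u_j.

Step by step this gives:
  u_1 = (2, 0, 0, -1)
  u_2 = (1/5, 1, -2, 2/5)
  u_3 = (14/13, -8/13, 3/13, 28/13)

Orthogonality check:
  u_2 · u_1 = 0 (should be 0)
  u_3 · u_1 = 0 (should be 0)
  u_3 · u_2 = 0 (should be 0)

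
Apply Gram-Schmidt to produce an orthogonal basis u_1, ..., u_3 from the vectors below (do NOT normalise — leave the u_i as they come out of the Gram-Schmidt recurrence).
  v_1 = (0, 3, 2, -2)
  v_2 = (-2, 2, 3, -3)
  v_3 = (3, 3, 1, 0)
Orthogonal basis:
  u_1 = (0, 3, 2, -2)
  u_2 = (-2, -20/17, 15/17, -15/17)
  u_3 = (30/59, -24/59, 95/118, 23/118)

Apply the Gram-Schmidt recurrence
  u_1 = v_1
  u_i = v_i − Σ_{j<i} ((v_i · u_j) / (u_j · u_j)) · u_j.

Step by step this gives:
  u_1 = (0, 3, 2, -2)
  u_2 = (-2, -20/17, 15/17, -15/17)
  u_3 = (30/59, -24/59, 95/118, 23/118)

Orthogonality check:
  u_2 · u_1 = 0 (should be 0)
  u_3 · u_1 = 0 (should be 0)
  u_3 · u_2 = 0 (should be 0)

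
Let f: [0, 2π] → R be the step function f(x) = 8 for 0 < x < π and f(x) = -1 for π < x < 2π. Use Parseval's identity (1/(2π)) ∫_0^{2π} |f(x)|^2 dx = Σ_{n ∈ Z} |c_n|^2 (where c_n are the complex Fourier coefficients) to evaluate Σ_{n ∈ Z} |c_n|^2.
Σ |c_n|^2 = 65/2

Parseval equates the L^2 energy of f (normalised by 1/(2π)) with the ℓ^2 sum of its Fourier coefficients: (1/(2π)) ∫_0^{2π} |f|^2 = Σ |c_n|^2.
Compute the left side: (1/(2π)) [∫_0^π 8^2 dx + ∫_π^{2π} (-1)^2 dx] = (1/(2π)) · (64π + 1π) = (64 + 1)/2 = 65/2.
So Σ_{n ∈ Z} |c_n|^2 = 65/2.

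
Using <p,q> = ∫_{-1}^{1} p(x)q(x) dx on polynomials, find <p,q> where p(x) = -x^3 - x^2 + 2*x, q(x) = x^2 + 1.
<p,q> = -16/15

Expand the product: p(x)·q(x) = -x^5 - x^4 + x^3 - x^2 + 2*x.
∫_{-1}^{1} of each monomial x^k gives [2/(k+1) if k even, 0 if k odd]. Integrating term-by-term (or equivalently evaluating the antiderivative F(x) = -x^6/6 - x^5/5 + x^4/4 - x^3/3 + x^2 at the endpoints):
  F(1) − F(−1) = 11/20 − (97/60) = -16/15.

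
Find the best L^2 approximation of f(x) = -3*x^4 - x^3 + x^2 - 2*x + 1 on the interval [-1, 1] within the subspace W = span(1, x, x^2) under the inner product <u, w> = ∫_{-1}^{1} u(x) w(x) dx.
g(x) = -11*x^2/7 - 13*x/5 + 44/35

The best approximation g ∈ W is the orthogonal projection of f onto W. Writing g = a_0 + a_1 x + a_2 x^2, the coefficients solve the normal equations G · a = b where
  G_{ij} = <φ_i, φ_j> and b_i = <f, φ_i>, with φ_0 = 1, φ_1 = x, φ_2 = x^2.
G =
  [2, 0, 2/3]
  [0, 2/3, 0]
  [2/3, 0, 2/5],
b = (22/15, -26/15, 22/105).
Solving gives a_0 = 44/35, a_1 = -13/5, a_2 = -11/7, so
  g(x) = -11*x^2/7 - 13*x/5 + 44/35.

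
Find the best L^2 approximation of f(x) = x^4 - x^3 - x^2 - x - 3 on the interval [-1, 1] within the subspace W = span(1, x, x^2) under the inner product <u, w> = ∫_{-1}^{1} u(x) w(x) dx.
g(x) = -x^2/7 - 8*x/5 - 108/35

The best approximation g ∈ W is the orthogonal projection of f onto W. Writing g = a_0 + a_1 x + a_2 x^2, the coefficients solve the normal equations G · a = b where
  G_{ij} = <φ_i, φ_j> and b_i = <f, φ_i>, with φ_0 = 1, φ_1 = x, φ_2 = x^2.
G =
  [2, 0, 2/3]
  [0, 2/3, 0]
  [2/3, 0, 2/5],
b = (-94/15, -16/15, -74/35).
Solving gives a_0 = -108/35, a_1 = -8/5, a_2 = -1/7, so
  g(x) = -x^2/7 - 8*x/5 - 108/35.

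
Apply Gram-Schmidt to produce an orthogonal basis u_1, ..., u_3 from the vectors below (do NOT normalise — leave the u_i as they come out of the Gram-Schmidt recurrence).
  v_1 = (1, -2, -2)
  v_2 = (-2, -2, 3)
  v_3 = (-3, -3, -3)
Orthogonal basis:
  u_1 = (1, -2, -2)
  u_2 = (-14/9, -26/9, 19/9)
  u_3 = (-450/137, 45/137, -270/137)

Apply the Gram-Schmidt recurrence
  u_1 = v_1
  u_i = v_i − Σ_{j<i} ((v_i · u_j) / (u_j · u_j)) · u_j.

Step by step this gives:
  u_1 = (1, -2, -2)
  u_2 = (-14/9, -26/9, 19/9)
  u_3 = (-450/137, 45/137, -270/137)

Orthogonality check:
  u_2 · u_1 = 0 (should be 0)
  u_3 · u_1 = 0 (should be 0)
  u_3 · u_2 = 0 (should be 0)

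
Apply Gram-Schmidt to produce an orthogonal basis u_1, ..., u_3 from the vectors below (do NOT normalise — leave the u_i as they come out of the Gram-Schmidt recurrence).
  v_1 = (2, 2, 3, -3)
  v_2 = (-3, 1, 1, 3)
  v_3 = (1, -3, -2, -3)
Orthogonal basis:
  u_1 = (2, 2, 3, -3)
  u_2 = (-29/13, 23/13, 28/13, 24/13)
  u_3 = (-139/105, -107/105, 13/30, -79/70)

Apply the Gram-Schmidt recurrence
  u_1 = v_1
  u_i = v_i − Σ_{j<i} ((v_i · u_j) / (u_j · u_j)) · u_j.

Step by step this gives:
  u_1 = (2, 2, 3, -3)
  u_2 = (-29/13, 23/13, 28/13, 24/13)
  u_3 = (-139/105, -107/105, 13/30, -79/70)

Orthogonality check:
  u_2 · u_1 = 0 (should be 0)
  u_3 · u_1 = 0 (should be 0)
  u_3 · u_2 = 0 (should be 0)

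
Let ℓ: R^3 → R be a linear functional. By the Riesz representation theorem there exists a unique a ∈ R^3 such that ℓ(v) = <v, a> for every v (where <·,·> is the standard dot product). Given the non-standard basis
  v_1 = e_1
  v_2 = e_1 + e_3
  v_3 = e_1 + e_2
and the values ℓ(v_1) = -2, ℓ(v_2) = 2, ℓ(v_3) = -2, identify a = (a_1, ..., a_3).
a = (-2, 0, 4)

Write a = (a_1, ..., a_3) in the standard basis. For each basis vector v_i, ℓ(v_i) = <v_i, a> is a linear equation in the a_j's. Collect the n equations into a matrix system V a = ℓ, where row i of V is v_i (expressed in the standard basis). Since V is invertible (lower-triangular with 1s on the diagonal, up to permutation), solve by back-substitution:
  V =
[[1, 0, 0],
 [1, 0, 1],
 [1, 1, 0]]
  V a = (-2, 2, -2)
Solving gives a = (-2, 0, 4).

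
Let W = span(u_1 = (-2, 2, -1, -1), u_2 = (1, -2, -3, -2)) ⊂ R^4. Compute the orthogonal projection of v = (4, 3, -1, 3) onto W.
proj_W(v) = (100/179, -46/179, 239/179, 185/179)

Set up U = [u_1 | ... | u_2] ∈ R^(4×2). The projector onto W = col(U) is P = U (U^T U)^(-1) U^T.
Compute U^T U =
  [10, -1]
  [-1, 18],
and U^T v = (-4, -5).
Solve U^T U · c = U^T v for the coefficients: c = (-77/179, -54/179). The projection is proj_W(v) = U c.
Check: (v - proj_W(v)) · u_1 = 0  (should be 0).
Check: (v - proj_W(v)) · u_2 = 0  (should be 0).
Result: proj_W(v) = (100/179, -46/179, 239/179, 185/179).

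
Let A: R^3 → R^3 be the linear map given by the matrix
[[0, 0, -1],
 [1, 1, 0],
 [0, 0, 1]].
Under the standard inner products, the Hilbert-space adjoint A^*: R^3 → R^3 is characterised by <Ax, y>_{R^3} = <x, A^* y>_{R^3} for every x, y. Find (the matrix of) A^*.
A^* = A^T =
[[0, 1, 0],
 [0, 1, 0],
 [-1, 0, 1]]

For real matrices with standard dot products, the defining identity <Ax, y> = <x, A^* y> gives (Ax)^T y = x^T (A^*) y, i.e. x^T A^T y = x^T (A^*) y. Since this holds for all x, y, we must have A^* = A^T. Therefore
A^* =
[[0, 1, 0],
 [0, 1, 0],
 [-1, 0, 1]].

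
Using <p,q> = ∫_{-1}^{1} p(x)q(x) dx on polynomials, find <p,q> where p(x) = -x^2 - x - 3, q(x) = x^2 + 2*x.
<p,q> = -56/15

Expand the product: p(x)·q(x) = -x^4 - 3*x^3 - 5*x^2 - 6*x.
∫_{-1}^{1} of each monomial x^k gives [2/(k+1) if k even, 0 if k odd]. Integrating term-by-term (or equivalently evaluating the antiderivative F(x) = -x^5/5 - 3*x^4/4 - 5*x^3/3 - 3*x^2 at the endpoints):
  F(1) − F(−1) = -337/60 − (-113/60) = -56/15.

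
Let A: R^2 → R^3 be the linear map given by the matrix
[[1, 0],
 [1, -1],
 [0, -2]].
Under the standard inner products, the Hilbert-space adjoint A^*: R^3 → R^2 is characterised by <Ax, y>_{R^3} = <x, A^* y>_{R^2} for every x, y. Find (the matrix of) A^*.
A^* = A^T =
[[1, 1, 0],
 [0, -1, -2]]

For real matrices with standard dot products, the defining identity <Ax, y> = <x, A^* y> gives (Ax)^T y = x^T (A^*) y, i.e. x^T A^T y = x^T (A^*) y. Since this holds for all x, y, we must have A^* = A^T. Therefore
A^* =
[[1, 1, 0],
 [0, -1, -2]].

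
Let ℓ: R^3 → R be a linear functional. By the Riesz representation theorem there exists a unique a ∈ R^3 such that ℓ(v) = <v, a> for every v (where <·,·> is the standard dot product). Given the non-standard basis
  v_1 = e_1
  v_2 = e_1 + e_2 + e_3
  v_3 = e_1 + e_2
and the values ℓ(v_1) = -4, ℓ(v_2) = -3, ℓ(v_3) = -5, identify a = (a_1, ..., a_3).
a = (-4, -1, 2)

Write a = (a_1, ..., a_3) in the standard basis. For each basis vector v_i, ℓ(v_i) = <v_i, a> is a linear equation in the a_j's. Collect the n equations into a matrix system V a = ℓ, where row i of V is v_i (expressed in the standard basis). Since V is invertible (lower-triangular with 1s on the diagonal, up to permutation), solve by back-substitution:
  V =
[[1, 0, 0],
 [1, 1, 1],
 [1, 1, 0]]
  V a = (-4, -3, -5)
Solving gives a = (-4, -1, 2).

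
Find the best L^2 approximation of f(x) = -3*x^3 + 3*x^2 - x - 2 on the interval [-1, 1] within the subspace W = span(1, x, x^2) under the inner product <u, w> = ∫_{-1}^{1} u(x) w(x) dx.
g(x) = 3*x^2 - 14*x/5 - 2

The best approximation g ∈ W is the orthogonal projection of f onto W. Writing g = a_0 + a_1 x + a_2 x^2, the coefficients solve the normal equations G · a = b where
  G_{ij} = <φ_i, φ_j> and b_i = <f, φ_i>, with φ_0 = 1, φ_1 = x, φ_2 = x^2.
G =
  [2, 0, 2/3]
  [0, 2/3, 0]
  [2/3, 0, 2/5],
b = (-2, -28/15, -2/15).
Solving gives a_0 = -2, a_1 = -14/5, a_2 = 3, so
  g(x) = 3*x^2 - 14*x/5 - 2.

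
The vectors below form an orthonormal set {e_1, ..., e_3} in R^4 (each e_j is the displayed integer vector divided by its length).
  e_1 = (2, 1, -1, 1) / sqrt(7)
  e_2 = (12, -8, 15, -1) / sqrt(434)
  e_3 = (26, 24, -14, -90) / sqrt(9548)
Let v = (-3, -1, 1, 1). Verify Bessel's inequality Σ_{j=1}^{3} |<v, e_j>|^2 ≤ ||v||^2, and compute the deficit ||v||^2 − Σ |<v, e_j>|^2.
Σ |<v, e_j>|^2 = 916/77; ||v||^2 = 12; deficit = 8/77

Write each e_j = u_j / sqrt(<u_j, u_j>) where u_j is the displayed integer vector. Then <v, e_j> = <v, u_j> / sqrt(<u_j, u_j>), so |<v, e_j>|^2 = <v, u_j>^2 / <u_j, u_j>.
Coefficients: <v, e_1> = -7/sqrt(7), <v, e_2> = -14/sqrt(434), <v, e_3> = -206/sqrt(9548).
Square and sum: Σ |<v, e_j>|^2 = 916/77.
Compute ||v||^2 = v·v = 12.
Deficit = 12 − 916/77 = 8/77 ≥ 0, confirming Bessel's inequality. (The deficit equals ||v − Σ <v,e_j> e_j||^2, the squared distance from v to span{e_j}.)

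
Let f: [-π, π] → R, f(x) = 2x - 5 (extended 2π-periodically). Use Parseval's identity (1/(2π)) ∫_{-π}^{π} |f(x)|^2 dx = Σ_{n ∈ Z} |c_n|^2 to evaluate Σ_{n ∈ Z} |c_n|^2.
Σ |c_n|^2 = 4π^2/3 + 25

Expand and integrate term by term over [-π, π]:
  ∫ (2x)^2 dx = 4·(2π^3/3); ∫ 2·2·(-5)·x dx = 0 (odd integrand); ∫ (-5)^2 dx = 25·2π.
So (1/(2π)) ∫_{-π}^{π} (2x - 5)^2 dx = 4π^2/3 + 25 = 4π^2/3 + 25.
Parseval ⇒ Σ |c_n|^2 = 4π^2/3 + 25.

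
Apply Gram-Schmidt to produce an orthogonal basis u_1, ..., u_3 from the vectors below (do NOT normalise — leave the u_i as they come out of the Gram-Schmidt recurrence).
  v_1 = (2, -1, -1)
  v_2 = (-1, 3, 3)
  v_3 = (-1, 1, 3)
Orthogonal basis:
  u_1 = (2, -1, -1)
  u_2 = (5/3, 5/3, 5/3)
  u_3 = (0, -1, 1)

Apply the Gram-Schmidt recurrence
  u_1 = v_1
  u_i = v_i − Σ_{j<i} ((v_i · u_j) / (u_j · u_j)) · u_j.

Step by step this gives:
  u_1 = (2, -1, -1)
  u_2 = (5/3, 5/3, 5/3)
  u_3 = (0, -1, 1)

Orthogonality check:
  u_2 · u_1 = 0 (should be 0)
  u_3 · u_1 = 0 (should be 0)
  u_3 · u_2 = 0 (should be 0)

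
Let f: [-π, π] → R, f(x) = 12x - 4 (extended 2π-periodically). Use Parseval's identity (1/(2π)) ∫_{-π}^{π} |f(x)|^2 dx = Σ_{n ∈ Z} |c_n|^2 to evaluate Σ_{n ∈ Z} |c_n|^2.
Σ |c_n|^2 = 48π^2 + 16

Expand and integrate term by term over [-π, π]:
  ∫ (12x)^2 dx = 144·(2π^3/3); ∫ 2·12·(-4)·x dx = 0 (odd integrand); ∫ (-4)^2 dx = 16·2π.
So (1/(2π)) ∫_{-π}^{π} (12x - 4)^2 dx = 144π^2/3 + 16 = 48π^2 + 16.
Parseval ⇒ Σ |c_n|^2 = 48π^2 + 16.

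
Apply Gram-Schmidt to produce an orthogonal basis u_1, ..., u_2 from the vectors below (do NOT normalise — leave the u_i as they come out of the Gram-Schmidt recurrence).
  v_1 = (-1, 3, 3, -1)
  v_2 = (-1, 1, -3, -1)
Orthogonal basis:
  u_1 = (-1, 3, 3, -1)
  u_2 = (-6/5, 8/5, -12/5, -6/5)

Apply the Gram-Schmidt recurrence
  u_1 = v_1
  u_i = v_i − Σ_{j<i} ((v_i · u_j) / (u_j · u_j)) · u_j.

Step by step this gives:
  u_1 = (-1, 3, 3, -1)
  u_2 = (-6/5, 8/5, -12/5, -6/5)

Orthogonality check:
  u_2 · u_1 = 0 (should be 0)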